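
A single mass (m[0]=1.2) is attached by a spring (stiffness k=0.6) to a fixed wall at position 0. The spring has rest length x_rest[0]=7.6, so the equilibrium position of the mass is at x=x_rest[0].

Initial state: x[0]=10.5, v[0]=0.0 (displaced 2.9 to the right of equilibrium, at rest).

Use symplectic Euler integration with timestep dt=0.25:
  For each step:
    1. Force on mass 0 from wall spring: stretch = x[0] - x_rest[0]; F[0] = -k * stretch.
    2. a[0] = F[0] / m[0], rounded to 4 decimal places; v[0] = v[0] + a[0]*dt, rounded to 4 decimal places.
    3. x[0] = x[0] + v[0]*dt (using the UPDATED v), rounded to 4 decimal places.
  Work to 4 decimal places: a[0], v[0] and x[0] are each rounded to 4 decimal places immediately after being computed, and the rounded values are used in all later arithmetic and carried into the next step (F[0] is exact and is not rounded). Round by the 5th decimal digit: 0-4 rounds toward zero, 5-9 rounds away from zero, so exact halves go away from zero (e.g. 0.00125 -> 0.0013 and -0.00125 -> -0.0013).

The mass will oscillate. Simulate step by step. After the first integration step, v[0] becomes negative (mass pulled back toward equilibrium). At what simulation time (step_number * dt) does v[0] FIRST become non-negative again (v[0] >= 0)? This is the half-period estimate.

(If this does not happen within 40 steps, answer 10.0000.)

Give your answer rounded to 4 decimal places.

Step 0: x=[10.5000] v=[0.0000]
Step 1: x=[10.4094] v=[-0.3625]
Step 2: x=[10.2310] v=[-0.7137]
Step 3: x=[9.9704] v=[-1.0426]
Step 4: x=[9.6357] v=[-1.3389]
Step 5: x=[9.2374] v=[-1.5934]
Step 6: x=[8.7879] v=[-1.7981]
Step 7: x=[8.3013] v=[-1.9466]
Step 8: x=[7.7927] v=[-2.0343]
Step 9: x=[7.2781] v=[-2.0584]
Step 10: x=[6.7736] v=[-2.0182]
Step 11: x=[6.2949] v=[-1.9149]
Step 12: x=[5.8570] v=[-1.7518]
Step 13: x=[5.4735] v=[-1.5339]
Step 14: x=[5.1565] v=[-1.2681]
Step 15: x=[4.9158] v=[-0.9627]
Step 16: x=[4.7590] v=[-0.6272]
Step 17: x=[4.6910] v=[-0.2721]
Step 18: x=[4.7139] v=[0.0915]
First v>=0 after going negative at step 18, time=4.5000

Answer: 4.5000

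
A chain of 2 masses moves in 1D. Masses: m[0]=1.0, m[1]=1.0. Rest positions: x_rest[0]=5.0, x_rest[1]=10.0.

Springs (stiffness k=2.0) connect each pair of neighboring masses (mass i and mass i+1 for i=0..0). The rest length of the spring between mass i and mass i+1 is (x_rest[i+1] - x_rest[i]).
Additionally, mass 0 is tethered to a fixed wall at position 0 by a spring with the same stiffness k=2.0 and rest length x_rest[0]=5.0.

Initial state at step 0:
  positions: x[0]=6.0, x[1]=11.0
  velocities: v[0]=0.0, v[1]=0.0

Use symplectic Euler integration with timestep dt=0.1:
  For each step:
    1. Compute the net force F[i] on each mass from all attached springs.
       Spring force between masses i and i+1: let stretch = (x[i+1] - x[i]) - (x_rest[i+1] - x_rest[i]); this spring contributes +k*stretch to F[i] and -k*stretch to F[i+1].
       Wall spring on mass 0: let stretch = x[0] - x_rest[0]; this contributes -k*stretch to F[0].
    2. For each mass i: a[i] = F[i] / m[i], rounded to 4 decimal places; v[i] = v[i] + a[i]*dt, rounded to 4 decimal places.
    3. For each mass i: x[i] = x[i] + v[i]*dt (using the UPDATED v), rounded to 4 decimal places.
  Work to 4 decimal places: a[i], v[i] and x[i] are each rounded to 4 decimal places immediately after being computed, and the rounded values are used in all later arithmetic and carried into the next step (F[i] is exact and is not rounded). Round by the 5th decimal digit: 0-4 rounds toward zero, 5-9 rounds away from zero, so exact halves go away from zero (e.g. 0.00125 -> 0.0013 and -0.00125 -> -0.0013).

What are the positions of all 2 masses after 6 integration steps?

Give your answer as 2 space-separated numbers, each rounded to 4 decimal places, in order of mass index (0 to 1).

Answer: 5.6328 10.9739

Derivation:
Step 0: x=[6.0000 11.0000] v=[0.0000 0.0000]
Step 1: x=[5.9800 11.0000] v=[-0.2000 0.0000]
Step 2: x=[5.9408 10.9996] v=[-0.3920 -0.0040]
Step 3: x=[5.8840 10.9980] v=[-0.5684 -0.0158]
Step 4: x=[5.8118 10.9941] v=[-0.7224 -0.0386]
Step 5: x=[5.7270 10.9866] v=[-0.8483 -0.0751]
Step 6: x=[5.6328 10.9739] v=[-0.9418 -0.1270]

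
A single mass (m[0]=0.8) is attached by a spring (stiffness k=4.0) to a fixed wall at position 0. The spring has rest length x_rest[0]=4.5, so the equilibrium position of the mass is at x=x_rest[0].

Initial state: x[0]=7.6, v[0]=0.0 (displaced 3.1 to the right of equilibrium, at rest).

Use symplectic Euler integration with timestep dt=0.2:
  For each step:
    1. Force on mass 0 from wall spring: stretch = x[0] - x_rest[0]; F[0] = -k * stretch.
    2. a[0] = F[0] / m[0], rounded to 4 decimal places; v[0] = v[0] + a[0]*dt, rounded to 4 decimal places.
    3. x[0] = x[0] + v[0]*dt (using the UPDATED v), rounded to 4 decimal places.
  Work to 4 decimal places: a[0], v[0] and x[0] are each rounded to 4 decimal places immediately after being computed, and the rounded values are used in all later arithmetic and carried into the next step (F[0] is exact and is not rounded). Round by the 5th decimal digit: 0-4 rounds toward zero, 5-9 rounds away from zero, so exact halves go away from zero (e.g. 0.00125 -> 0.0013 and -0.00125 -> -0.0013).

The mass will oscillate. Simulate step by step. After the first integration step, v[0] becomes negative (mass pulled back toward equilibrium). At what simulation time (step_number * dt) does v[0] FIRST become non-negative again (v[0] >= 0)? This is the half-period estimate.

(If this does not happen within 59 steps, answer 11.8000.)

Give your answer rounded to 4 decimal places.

Answer: 1.4000

Derivation:
Step 0: x=[7.6000] v=[0.0000]
Step 1: x=[6.9800] v=[-3.1000]
Step 2: x=[5.8640] v=[-5.5800]
Step 3: x=[4.4752] v=[-6.9440]
Step 4: x=[3.0914] v=[-6.9192]
Step 5: x=[1.9893] v=[-5.5106]
Step 6: x=[1.3893] v=[-2.9999]
Step 7: x=[1.4115] v=[0.1108]
First v>=0 after going negative at step 7, time=1.4000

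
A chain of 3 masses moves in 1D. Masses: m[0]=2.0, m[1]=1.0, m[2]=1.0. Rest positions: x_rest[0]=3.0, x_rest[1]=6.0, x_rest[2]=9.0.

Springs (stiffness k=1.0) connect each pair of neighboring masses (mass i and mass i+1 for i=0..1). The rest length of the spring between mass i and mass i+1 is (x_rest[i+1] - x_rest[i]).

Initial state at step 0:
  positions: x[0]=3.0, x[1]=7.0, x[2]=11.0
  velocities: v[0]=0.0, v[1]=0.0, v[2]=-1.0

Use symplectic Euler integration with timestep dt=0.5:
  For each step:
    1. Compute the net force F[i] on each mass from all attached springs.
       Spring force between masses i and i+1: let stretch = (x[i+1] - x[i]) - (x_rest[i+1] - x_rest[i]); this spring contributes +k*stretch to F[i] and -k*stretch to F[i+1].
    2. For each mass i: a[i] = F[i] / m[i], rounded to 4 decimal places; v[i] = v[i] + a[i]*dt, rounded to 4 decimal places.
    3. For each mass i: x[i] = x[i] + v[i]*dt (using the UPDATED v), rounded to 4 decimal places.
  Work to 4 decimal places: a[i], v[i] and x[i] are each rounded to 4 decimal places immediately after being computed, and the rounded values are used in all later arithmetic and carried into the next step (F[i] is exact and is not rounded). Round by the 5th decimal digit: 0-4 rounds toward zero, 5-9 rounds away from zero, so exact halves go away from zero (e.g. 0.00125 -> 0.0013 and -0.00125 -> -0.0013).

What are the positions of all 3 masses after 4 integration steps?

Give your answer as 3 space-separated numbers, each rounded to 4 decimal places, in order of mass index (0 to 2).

Answer: 3.9257 5.9488 8.2002

Derivation:
Step 0: x=[3.0000 7.0000 11.0000] v=[0.0000 0.0000 -1.0000]
Step 1: x=[3.1250 7.0000 10.2500] v=[0.2500 0.0000 -1.5000]
Step 2: x=[3.3594 6.8438 9.4375] v=[0.4688 -0.3125 -1.6250]
Step 3: x=[3.6544 6.4649 8.7266] v=[0.5899 -0.7579 -1.4219]
Step 4: x=[3.9257 5.9488 8.2002] v=[0.5425 -1.0323 -1.0528]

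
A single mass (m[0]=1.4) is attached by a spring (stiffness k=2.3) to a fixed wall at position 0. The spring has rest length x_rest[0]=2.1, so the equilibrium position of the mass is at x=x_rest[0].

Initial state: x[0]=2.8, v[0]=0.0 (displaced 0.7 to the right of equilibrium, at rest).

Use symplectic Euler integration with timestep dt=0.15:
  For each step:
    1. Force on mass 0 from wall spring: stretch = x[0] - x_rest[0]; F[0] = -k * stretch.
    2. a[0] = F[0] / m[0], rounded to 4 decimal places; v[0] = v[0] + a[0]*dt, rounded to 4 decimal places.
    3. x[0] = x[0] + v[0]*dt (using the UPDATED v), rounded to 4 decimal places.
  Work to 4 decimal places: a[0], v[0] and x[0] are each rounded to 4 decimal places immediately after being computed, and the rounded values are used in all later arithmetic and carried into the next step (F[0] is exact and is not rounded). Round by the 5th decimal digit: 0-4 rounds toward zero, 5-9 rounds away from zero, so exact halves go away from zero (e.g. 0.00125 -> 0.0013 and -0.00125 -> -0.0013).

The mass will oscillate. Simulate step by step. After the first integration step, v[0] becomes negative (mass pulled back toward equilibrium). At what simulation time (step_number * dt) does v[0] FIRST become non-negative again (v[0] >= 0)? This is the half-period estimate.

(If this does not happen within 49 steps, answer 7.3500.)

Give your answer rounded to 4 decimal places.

Answer: 2.5500

Derivation:
Step 0: x=[2.8000] v=[0.0000]
Step 1: x=[2.7741] v=[-0.1725]
Step 2: x=[2.7233] v=[-0.3386]
Step 3: x=[2.6495] v=[-0.4922]
Step 4: x=[2.5554] v=[-0.6276]
Step 5: x=[2.4444] v=[-0.7398]
Step 6: x=[2.3207] v=[-0.8247]
Step 7: x=[2.1888] v=[-0.8791]
Step 8: x=[2.0537] v=[-0.9010]
Step 9: x=[1.9203] v=[-0.8896]
Step 10: x=[1.7935] v=[-0.8453]
Step 11: x=[1.6780] v=[-0.7698]
Step 12: x=[1.5781] v=[-0.6658]
Step 13: x=[1.4975] v=[-0.5372]
Step 14: x=[1.4392] v=[-0.3887]
Step 15: x=[1.4053] v=[-0.2259]
Step 16: x=[1.3971] v=[-0.0547]
Step 17: x=[1.4149] v=[0.1185]
First v>=0 after going negative at step 17, time=2.5500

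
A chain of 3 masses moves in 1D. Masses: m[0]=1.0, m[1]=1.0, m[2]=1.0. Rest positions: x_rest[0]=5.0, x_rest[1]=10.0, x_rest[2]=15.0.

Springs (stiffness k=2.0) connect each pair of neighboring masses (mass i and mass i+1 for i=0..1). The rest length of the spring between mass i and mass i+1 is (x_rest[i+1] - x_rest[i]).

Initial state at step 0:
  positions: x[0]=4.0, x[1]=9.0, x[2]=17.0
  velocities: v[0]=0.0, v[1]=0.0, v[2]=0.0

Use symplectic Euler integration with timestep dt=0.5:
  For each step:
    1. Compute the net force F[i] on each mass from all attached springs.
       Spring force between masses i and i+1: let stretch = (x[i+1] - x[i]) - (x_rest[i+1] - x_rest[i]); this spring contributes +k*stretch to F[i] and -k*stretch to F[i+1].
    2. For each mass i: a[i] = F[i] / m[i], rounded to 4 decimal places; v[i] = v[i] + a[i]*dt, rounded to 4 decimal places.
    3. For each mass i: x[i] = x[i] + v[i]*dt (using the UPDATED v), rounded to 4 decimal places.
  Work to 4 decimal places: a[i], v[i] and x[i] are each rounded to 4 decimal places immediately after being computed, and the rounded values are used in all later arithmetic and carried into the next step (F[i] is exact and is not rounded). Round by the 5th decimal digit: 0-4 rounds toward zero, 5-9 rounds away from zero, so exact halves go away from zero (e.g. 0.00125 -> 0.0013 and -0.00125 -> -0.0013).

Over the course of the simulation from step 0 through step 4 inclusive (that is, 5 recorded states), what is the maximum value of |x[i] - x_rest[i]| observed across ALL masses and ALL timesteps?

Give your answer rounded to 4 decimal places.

Step 0: x=[4.0000 9.0000 17.0000] v=[0.0000 0.0000 0.0000]
Step 1: x=[4.0000 10.5000 15.5000] v=[0.0000 3.0000 -3.0000]
Step 2: x=[4.7500 11.2500 14.0000] v=[1.5000 1.5000 -3.0000]
Step 3: x=[6.2500 10.1250 13.6250] v=[3.0000 -2.2500 -0.7500]
Step 4: x=[7.1875 8.8125 14.0000] v=[1.8750 -2.6250 0.7500]
Max displacement = 2.1875

Answer: 2.1875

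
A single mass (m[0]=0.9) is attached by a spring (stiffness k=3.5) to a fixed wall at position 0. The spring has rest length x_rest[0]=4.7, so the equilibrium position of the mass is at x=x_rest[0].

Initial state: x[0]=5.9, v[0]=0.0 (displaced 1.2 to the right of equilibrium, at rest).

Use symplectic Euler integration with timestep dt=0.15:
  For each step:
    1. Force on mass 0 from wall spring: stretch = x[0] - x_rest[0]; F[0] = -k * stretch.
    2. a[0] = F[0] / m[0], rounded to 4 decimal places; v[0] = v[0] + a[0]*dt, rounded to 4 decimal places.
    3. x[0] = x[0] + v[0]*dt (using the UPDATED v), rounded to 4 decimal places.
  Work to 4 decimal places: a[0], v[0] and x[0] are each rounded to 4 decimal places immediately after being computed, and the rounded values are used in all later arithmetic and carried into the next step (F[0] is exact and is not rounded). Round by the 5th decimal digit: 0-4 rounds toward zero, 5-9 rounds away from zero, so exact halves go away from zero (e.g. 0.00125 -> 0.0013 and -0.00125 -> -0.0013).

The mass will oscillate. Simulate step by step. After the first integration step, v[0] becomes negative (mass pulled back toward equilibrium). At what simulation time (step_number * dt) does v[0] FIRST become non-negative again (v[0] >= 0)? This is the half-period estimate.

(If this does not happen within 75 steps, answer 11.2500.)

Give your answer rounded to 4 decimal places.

Step 0: x=[5.9000] v=[0.0000]
Step 1: x=[5.7950] v=[-0.7000]
Step 2: x=[5.5942] v=[-1.3387]
Step 3: x=[5.3152] v=[-1.8603]
Step 4: x=[4.9823] v=[-2.2192]
Step 5: x=[4.6247] v=[-2.3839]
Step 6: x=[4.2737] v=[-2.3400]
Step 7: x=[3.9600] v=[-2.0913]
Step 8: x=[3.7111] v=[-1.6596]
Step 9: x=[3.5487] v=[-1.0827]
Step 10: x=[3.4870] v=[-0.4111]
Step 11: x=[3.5315] v=[0.2965]
First v>=0 after going negative at step 11, time=1.6500

Answer: 1.6500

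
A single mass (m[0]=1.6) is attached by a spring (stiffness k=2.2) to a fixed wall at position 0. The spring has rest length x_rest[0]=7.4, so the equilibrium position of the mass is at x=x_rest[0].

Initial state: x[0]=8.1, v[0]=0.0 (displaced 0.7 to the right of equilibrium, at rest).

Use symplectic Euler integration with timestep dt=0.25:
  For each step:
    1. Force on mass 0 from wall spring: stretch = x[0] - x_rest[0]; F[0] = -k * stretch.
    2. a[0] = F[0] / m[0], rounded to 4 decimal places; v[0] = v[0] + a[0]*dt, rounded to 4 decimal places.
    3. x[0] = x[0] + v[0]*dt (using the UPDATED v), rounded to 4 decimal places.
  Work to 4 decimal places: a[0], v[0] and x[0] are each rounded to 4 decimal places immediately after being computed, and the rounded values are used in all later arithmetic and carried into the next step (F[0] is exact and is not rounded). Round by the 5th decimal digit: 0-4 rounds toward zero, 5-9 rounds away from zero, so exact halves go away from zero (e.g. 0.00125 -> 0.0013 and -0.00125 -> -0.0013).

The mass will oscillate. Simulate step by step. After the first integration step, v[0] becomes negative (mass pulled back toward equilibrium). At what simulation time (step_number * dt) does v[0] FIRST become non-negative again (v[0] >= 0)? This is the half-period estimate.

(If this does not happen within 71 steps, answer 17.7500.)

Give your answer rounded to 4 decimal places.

Step 0: x=[8.1000] v=[0.0000]
Step 1: x=[8.0399] v=[-0.2406]
Step 2: x=[7.9248] v=[-0.4606]
Step 3: x=[7.7646] v=[-0.6410]
Step 4: x=[7.5730] v=[-0.7663]
Step 5: x=[7.3666] v=[-0.8258]
Step 6: x=[7.1630] v=[-0.8143]
Step 7: x=[6.9798] v=[-0.7328]
Step 8: x=[6.8327] v=[-0.5884]
Step 9: x=[6.7344] v=[-0.3934]
Step 10: x=[6.6933] v=[-0.1646]
Step 11: x=[6.7129] v=[0.0783]
First v>=0 after going negative at step 11, time=2.7500

Answer: 2.7500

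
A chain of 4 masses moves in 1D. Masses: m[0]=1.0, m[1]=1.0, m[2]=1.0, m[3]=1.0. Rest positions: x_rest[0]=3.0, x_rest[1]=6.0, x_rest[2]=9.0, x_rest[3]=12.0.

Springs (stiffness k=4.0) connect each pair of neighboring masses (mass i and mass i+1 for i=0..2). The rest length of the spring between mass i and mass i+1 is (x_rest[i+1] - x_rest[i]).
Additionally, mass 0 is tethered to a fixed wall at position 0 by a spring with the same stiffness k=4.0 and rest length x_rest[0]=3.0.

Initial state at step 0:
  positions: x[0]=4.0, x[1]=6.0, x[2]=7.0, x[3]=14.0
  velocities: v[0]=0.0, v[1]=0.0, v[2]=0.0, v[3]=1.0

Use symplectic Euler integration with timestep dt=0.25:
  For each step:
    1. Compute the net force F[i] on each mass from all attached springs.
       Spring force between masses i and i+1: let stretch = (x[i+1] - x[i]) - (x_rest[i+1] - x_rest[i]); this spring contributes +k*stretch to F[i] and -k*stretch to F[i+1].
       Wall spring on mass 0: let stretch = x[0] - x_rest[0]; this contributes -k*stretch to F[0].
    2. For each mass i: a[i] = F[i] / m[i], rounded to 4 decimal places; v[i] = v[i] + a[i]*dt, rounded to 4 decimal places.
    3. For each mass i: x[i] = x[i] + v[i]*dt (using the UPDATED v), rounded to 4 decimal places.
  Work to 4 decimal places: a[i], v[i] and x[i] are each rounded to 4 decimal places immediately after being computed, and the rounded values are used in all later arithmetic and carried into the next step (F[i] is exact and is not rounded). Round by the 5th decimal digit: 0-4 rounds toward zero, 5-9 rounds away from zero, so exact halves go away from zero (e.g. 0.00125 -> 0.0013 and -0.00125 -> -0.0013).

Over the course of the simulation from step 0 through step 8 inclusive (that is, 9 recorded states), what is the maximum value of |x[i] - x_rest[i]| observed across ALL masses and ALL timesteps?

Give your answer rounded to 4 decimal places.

Answer: 2.6719

Derivation:
Step 0: x=[4.0000 6.0000 7.0000 14.0000] v=[0.0000 0.0000 0.0000 1.0000]
Step 1: x=[3.5000 5.7500 8.5000 13.2500] v=[-2.0000 -1.0000 6.0000 -3.0000]
Step 2: x=[2.6875 5.6250 10.5000 12.0625] v=[-3.2500 -0.5000 8.0000 -4.7500]
Step 3: x=[1.9375 5.9844 11.6719 11.2344] v=[-3.0000 1.4375 4.6875 -3.3125]
Step 4: x=[1.7149 6.7539 11.3125 11.2657] v=[-0.8906 3.0781 -1.4375 0.1250]
Step 5: x=[2.3233 7.4033 9.8018 12.0587] v=[2.4335 2.5977 -6.0429 3.1718]
Step 6: x=[3.6209 7.3824 8.2557 13.0374] v=[5.1902 -0.0838 -6.1845 3.9149]
Step 7: x=[4.9536 6.6394 7.6867 13.5707] v=[5.3308 -2.9720 -2.2761 2.1332]
Step 8: x=[5.4694 5.7368 8.3269 13.3830] v=[2.0630 -3.6105 2.5606 -0.7508]
Max displacement = 2.6719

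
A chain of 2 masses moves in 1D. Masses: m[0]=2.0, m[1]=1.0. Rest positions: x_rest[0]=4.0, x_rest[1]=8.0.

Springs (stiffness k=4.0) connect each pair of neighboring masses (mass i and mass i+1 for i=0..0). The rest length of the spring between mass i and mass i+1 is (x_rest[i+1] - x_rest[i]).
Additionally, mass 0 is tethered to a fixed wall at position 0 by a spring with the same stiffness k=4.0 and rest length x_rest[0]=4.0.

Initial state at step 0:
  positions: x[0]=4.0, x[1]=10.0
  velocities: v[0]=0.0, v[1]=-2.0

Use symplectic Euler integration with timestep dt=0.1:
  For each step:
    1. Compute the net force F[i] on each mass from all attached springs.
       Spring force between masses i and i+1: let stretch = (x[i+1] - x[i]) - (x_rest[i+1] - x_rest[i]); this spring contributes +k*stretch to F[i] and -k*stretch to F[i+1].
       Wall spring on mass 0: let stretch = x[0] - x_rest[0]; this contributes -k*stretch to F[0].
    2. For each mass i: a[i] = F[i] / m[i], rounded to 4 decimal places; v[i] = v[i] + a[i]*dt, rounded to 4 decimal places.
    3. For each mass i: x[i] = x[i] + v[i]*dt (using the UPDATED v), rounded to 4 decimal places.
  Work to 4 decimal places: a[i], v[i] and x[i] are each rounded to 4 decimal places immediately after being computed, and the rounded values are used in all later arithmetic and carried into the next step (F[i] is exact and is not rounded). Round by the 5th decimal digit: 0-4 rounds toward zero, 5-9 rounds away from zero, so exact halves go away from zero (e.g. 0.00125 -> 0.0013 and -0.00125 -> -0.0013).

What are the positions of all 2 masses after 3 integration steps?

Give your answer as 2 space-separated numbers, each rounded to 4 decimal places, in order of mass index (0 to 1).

Step 0: x=[4.0000 10.0000] v=[0.0000 -2.0000]
Step 1: x=[4.0400 9.7200] v=[0.4000 -2.8000]
Step 2: x=[4.1128 9.3728] v=[0.7280 -3.4720]
Step 3: x=[4.2085 8.9752] v=[0.9574 -3.9760]

Answer: 4.2085 8.9752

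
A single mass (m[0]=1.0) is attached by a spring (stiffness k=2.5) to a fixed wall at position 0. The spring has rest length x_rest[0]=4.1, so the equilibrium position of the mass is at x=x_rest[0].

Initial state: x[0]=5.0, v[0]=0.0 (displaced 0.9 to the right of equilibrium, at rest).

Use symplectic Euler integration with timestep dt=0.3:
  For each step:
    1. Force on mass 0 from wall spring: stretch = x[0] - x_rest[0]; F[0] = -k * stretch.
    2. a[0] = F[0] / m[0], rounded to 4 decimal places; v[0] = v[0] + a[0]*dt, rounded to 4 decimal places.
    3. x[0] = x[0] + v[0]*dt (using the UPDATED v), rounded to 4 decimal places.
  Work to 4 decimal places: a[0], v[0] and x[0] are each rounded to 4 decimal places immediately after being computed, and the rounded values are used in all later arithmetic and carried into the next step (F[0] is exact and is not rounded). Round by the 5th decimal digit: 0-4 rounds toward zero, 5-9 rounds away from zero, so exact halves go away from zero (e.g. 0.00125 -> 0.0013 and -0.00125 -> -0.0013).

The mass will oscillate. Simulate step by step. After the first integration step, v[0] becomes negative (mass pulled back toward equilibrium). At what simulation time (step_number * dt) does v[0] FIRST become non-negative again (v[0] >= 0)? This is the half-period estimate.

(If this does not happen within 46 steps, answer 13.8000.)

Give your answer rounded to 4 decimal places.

Step 0: x=[5.0000] v=[0.0000]
Step 1: x=[4.7975] v=[-0.6750]
Step 2: x=[4.4381] v=[-1.1981]
Step 3: x=[4.0026] v=[-1.4517]
Step 4: x=[3.5890] v=[-1.3787]
Step 5: x=[3.2904] v=[-0.9955]
Step 6: x=[3.1739] v=[-0.3883]
Step 7: x=[3.2658] v=[0.3063]
First v>=0 after going negative at step 7, time=2.1000

Answer: 2.1000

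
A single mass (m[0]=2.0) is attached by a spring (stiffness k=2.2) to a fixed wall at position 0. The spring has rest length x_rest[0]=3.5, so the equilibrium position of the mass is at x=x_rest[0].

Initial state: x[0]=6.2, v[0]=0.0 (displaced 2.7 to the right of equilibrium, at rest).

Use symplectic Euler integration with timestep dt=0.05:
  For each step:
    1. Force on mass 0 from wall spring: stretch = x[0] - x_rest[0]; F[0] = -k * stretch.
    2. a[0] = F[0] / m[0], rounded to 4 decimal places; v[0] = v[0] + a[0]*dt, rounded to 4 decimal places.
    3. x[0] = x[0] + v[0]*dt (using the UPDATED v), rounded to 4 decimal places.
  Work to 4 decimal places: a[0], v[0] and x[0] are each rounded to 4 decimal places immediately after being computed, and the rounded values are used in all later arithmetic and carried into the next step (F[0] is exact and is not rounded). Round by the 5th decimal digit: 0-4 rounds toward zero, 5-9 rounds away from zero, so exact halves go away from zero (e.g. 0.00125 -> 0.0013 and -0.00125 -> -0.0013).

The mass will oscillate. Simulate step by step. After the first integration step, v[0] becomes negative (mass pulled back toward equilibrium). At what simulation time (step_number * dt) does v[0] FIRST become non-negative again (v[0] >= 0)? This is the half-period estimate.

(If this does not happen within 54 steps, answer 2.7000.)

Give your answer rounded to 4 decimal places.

Answer: 2.7000

Derivation:
Step 0: x=[6.2000] v=[0.0000]
Step 1: x=[6.1926] v=[-0.1485]
Step 2: x=[6.1778] v=[-0.2966]
Step 3: x=[6.1556] v=[-0.4439]
Step 4: x=[6.1261] v=[-0.5900]
Step 5: x=[6.0894] v=[-0.7344]
Step 6: x=[6.0456] v=[-0.8768]
Step 7: x=[5.9948] v=[-1.0168]
Step 8: x=[5.9371] v=[-1.1540]
Step 9: x=[5.8727] v=[-1.2880]
Step 10: x=[5.8018] v=[-1.4185]
Step 11: x=[5.7245] v=[-1.5451]
Step 12: x=[5.6411] v=[-1.6675]
Step 13: x=[5.5518] v=[-1.7853]
Step 14: x=[5.4569] v=[-1.8982]
Step 15: x=[5.3566] v=[-2.0058]
Step 16: x=[5.2512] v=[-2.1079]
Step 17: x=[5.1410] v=[-2.2042]
Step 18: x=[5.0263] v=[-2.2945]
Step 19: x=[4.9074] v=[-2.3784]
Step 20: x=[4.7846] v=[-2.4558]
Step 21: x=[4.6583] v=[-2.5265]
Step 22: x=[4.5288] v=[-2.5902]
Step 23: x=[4.3965] v=[-2.6468]
Step 24: x=[4.2617] v=[-2.6961]
Step 25: x=[4.1248] v=[-2.7380]
Step 26: x=[3.9862] v=[-2.7724]
Step 27: x=[3.8462] v=[-2.7991]
Step 28: x=[3.7053] v=[-2.8181]
Step 29: x=[3.5638] v=[-2.8294]
Step 30: x=[3.4222] v=[-2.8329]
Step 31: x=[3.2808] v=[-2.8286]
Step 32: x=[3.1400] v=[-2.8165]
Step 33: x=[3.0002] v=[-2.7967]
Step 34: x=[2.8617] v=[-2.7692]
Step 35: x=[2.7250] v=[-2.7341]
Step 36: x=[2.5904] v=[-2.6915]
Step 37: x=[2.4583] v=[-2.6415]
Step 38: x=[2.3291] v=[-2.5842]
Step 39: x=[2.2031] v=[-2.5198]
Step 40: x=[2.0807] v=[-2.4485]
Step 41: x=[1.9622] v=[-2.3704]
Step 42: x=[1.8479] v=[-2.2858]
Step 43: x=[1.7382] v=[-2.1949]
Step 44: x=[1.6333] v=[-2.0980]
Step 45: x=[1.5335] v=[-1.9953]
Step 46: x=[1.4391] v=[-1.8871]
Step 47: x=[1.3504] v=[-1.7738]
Step 48: x=[1.2676] v=[-1.6556]
Step 49: x=[1.1910] v=[-1.5328]
Step 50: x=[1.1207] v=[-1.4058]
Step 51: x=[1.0570] v=[-1.2749]
Step 52: x=[1.0000] v=[-1.1405]
Step 53: x=[0.9499] v=[-1.0030]
Step 54: x=[0.9068] v=[-0.8627]
v[0] did not become non-negative within 54 steps; using fallback time=2.7000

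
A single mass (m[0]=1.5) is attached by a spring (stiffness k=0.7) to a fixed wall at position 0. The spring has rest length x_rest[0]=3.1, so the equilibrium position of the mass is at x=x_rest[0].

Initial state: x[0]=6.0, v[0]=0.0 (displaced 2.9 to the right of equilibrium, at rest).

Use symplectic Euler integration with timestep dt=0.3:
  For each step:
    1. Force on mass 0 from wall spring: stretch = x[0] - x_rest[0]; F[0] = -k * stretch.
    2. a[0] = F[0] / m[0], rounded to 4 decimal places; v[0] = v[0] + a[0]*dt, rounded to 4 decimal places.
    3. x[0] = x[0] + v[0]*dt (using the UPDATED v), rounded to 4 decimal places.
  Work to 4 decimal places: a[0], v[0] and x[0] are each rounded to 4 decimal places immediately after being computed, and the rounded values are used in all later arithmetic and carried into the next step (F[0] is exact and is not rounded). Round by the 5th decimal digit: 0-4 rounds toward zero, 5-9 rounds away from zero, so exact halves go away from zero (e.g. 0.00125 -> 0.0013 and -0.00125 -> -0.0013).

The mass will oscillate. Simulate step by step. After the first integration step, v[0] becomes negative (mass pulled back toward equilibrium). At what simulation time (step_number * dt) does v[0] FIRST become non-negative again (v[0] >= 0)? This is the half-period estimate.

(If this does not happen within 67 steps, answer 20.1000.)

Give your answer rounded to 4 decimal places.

Answer: 4.8000

Derivation:
Step 0: x=[6.0000] v=[0.0000]
Step 1: x=[5.8782] v=[-0.4060]
Step 2: x=[5.6397] v=[-0.7950]
Step 3: x=[5.2945] v=[-1.1506]
Step 4: x=[4.8572] v=[-1.4578]
Step 5: x=[4.3461] v=[-1.7038]
Step 6: x=[3.7826] v=[-1.8783]
Step 7: x=[3.1904] v=[-1.9739]
Step 8: x=[2.5944] v=[-1.9866]
Step 9: x=[2.0197] v=[-1.9158]
Step 10: x=[1.4903] v=[-1.7646]
Step 11: x=[1.0285] v=[-1.5392]
Step 12: x=[0.6537] v=[-1.2492]
Step 13: x=[0.3817] v=[-0.9067]
Step 14: x=[0.2238] v=[-0.5262]
Step 15: x=[0.1868] v=[-0.1235]
Step 16: x=[0.2721] v=[0.2844]
First v>=0 after going negative at step 16, time=4.8000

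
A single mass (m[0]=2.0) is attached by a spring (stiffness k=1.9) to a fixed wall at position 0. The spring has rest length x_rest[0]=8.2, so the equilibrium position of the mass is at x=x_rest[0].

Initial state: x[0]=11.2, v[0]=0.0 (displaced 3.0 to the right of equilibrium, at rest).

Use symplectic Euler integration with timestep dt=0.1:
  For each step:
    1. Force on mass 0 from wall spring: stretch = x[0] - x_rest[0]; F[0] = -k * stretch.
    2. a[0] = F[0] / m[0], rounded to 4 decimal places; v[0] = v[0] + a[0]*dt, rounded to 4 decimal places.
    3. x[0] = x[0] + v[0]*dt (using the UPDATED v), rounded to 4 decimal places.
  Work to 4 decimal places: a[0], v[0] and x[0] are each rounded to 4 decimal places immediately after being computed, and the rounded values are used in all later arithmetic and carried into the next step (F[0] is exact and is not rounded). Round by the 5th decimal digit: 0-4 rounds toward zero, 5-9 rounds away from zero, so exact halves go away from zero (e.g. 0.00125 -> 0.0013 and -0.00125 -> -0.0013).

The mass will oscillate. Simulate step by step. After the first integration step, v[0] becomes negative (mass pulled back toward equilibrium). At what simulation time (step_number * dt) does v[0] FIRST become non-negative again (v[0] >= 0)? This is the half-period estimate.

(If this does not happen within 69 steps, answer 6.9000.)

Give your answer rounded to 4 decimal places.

Answer: 3.3000

Derivation:
Step 0: x=[11.2000] v=[0.0000]
Step 1: x=[11.1715] v=[-0.2850]
Step 2: x=[11.1148] v=[-0.5673]
Step 3: x=[11.0304] v=[-0.8442]
Step 4: x=[10.9191] v=[-1.1131]
Step 5: x=[10.7820] v=[-1.3714]
Step 6: x=[10.6203] v=[-1.6167]
Step 7: x=[10.4356] v=[-1.8466]
Step 8: x=[10.2297] v=[-2.0590]
Step 9: x=[10.0045] v=[-2.2518]
Step 10: x=[9.7622] v=[-2.4232]
Step 11: x=[9.5050] v=[-2.5716]
Step 12: x=[9.2354] v=[-2.6956]
Step 13: x=[8.9560] v=[-2.7940]
Step 14: x=[8.6694] v=[-2.8658]
Step 15: x=[8.3784] v=[-2.9104]
Step 16: x=[8.0857] v=[-2.9274]
Step 17: x=[7.7941] v=[-2.9165]
Step 18: x=[7.5063] v=[-2.8779]
Step 19: x=[7.2251] v=[-2.8120]
Step 20: x=[6.9532] v=[-2.7194]
Step 21: x=[6.6931] v=[-2.6010]
Step 22: x=[6.4473] v=[-2.4578]
Step 23: x=[6.2182] v=[-2.2913]
Step 24: x=[6.0079] v=[-2.1030]
Step 25: x=[5.8184] v=[-1.8948]
Step 26: x=[5.6515] v=[-1.6686]
Step 27: x=[5.5089] v=[-1.4265]
Step 28: x=[5.3918] v=[-1.1709]
Step 29: x=[5.3014] v=[-0.9041]
Step 30: x=[5.2385] v=[-0.6287]
Step 31: x=[5.2038] v=[-0.3474]
Step 32: x=[5.1975] v=[-0.0628]
Step 33: x=[5.2197] v=[0.2224]
First v>=0 after going negative at step 33, time=3.3000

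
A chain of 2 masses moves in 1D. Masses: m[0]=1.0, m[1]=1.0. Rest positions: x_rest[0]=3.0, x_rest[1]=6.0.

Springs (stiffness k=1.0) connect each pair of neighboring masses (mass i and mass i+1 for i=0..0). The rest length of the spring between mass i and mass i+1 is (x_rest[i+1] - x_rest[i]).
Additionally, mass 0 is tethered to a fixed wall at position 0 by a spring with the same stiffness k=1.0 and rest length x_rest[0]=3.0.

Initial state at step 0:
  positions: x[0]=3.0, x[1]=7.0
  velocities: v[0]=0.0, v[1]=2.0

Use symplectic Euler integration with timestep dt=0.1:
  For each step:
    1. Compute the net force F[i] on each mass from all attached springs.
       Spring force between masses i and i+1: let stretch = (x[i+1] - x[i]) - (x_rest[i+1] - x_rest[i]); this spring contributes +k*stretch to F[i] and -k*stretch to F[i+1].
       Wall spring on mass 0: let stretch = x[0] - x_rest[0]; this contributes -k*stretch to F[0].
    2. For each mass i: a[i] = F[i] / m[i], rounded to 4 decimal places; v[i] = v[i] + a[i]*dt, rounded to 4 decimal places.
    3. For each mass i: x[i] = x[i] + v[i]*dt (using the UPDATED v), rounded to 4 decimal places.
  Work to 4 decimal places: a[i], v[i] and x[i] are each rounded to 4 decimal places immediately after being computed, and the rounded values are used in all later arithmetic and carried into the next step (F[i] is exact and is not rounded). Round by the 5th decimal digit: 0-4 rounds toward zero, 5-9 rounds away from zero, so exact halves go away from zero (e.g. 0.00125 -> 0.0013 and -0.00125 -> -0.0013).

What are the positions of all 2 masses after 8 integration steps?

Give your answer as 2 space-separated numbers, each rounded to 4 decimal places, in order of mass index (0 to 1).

Step 0: x=[3.0000 7.0000] v=[0.0000 2.0000]
Step 1: x=[3.0100 7.1900] v=[0.1000 1.9000]
Step 2: x=[3.0317 7.3682] v=[0.2170 1.7820]
Step 3: x=[3.0665 7.5330] v=[0.3475 1.6484]
Step 4: x=[3.1153 7.6832] v=[0.4875 1.5018]
Step 5: x=[3.1786 7.8177] v=[0.6328 1.3450]
Step 6: x=[3.2565 7.9358] v=[0.7789 1.1811]
Step 7: x=[3.3486 8.0371] v=[0.9212 1.0132]
Step 8: x=[3.4541 8.1215] v=[1.0552 0.8444]

Answer: 3.4541 8.1215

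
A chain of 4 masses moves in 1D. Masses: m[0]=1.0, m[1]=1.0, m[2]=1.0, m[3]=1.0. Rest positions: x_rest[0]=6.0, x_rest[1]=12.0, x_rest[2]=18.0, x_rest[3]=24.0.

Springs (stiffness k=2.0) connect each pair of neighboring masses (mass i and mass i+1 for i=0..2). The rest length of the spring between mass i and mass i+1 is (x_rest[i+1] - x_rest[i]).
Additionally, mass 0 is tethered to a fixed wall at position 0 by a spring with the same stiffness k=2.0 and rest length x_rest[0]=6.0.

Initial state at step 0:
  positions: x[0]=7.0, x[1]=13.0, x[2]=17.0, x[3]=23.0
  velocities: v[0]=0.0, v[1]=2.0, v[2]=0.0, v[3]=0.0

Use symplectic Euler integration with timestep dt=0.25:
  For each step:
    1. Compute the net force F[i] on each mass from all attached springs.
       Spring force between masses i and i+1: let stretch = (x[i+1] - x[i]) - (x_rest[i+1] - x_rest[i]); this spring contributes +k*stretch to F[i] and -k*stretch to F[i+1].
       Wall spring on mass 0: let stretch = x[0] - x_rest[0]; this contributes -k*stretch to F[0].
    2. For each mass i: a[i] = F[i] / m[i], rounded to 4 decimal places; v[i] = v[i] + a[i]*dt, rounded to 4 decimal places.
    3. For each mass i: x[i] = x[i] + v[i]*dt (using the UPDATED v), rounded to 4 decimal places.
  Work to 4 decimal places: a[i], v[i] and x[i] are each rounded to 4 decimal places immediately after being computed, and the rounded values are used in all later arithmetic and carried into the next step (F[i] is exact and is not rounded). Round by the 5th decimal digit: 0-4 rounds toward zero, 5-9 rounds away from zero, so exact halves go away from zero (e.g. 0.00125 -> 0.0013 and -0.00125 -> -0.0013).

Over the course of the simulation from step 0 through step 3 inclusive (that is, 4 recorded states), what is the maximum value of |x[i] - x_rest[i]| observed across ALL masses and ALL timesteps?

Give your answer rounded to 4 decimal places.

Step 0: x=[7.0000 13.0000 17.0000 23.0000] v=[0.0000 2.0000 0.0000 0.0000]
Step 1: x=[6.8750 13.2500 17.2500 23.0000] v=[-0.5000 1.0000 1.0000 0.0000]
Step 2: x=[6.6875 13.2031 17.7188 23.0313] v=[-0.7500 -0.1875 1.8750 0.1250]
Step 3: x=[6.4785 12.9062 18.2872 23.1485] v=[-0.8360 -1.1875 2.2734 0.4688]
Max displacement = 1.2500

Answer: 1.2500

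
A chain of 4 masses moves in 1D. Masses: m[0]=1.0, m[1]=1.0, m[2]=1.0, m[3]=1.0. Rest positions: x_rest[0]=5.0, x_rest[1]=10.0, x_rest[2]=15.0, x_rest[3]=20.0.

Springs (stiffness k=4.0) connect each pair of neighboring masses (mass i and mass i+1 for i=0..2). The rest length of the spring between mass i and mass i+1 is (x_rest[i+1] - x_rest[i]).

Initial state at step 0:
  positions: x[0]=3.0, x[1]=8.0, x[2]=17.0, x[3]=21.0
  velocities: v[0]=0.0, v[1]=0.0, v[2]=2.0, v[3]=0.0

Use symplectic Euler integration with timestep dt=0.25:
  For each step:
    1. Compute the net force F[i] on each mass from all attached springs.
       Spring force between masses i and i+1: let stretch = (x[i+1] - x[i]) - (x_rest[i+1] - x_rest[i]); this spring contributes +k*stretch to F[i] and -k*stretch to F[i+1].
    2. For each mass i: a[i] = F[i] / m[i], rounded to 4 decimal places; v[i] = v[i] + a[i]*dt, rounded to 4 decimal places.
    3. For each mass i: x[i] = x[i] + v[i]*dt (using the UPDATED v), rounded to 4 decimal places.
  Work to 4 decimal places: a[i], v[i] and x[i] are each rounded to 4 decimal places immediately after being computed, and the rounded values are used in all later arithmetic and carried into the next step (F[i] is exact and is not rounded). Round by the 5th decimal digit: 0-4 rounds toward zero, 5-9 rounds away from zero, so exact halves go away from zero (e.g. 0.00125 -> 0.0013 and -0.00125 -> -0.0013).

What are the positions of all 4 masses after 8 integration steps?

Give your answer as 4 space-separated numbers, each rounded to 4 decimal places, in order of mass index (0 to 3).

Step 0: x=[3.0000 8.0000 17.0000 21.0000] v=[0.0000 0.0000 2.0000 0.0000]
Step 1: x=[3.0000 9.0000 16.2500 21.2500] v=[0.0000 4.0000 -3.0000 1.0000]
Step 2: x=[3.2500 10.3125 14.9375 21.5000] v=[1.0000 5.2500 -5.2500 1.0000]
Step 3: x=[4.0156 11.0156 14.1094 21.3594] v=[3.0625 2.8125 -3.3125 -0.5625]
Step 4: x=[5.2812 10.7422 14.3203 20.6563] v=[5.0625 -1.0937 0.8437 -2.8125]
Step 5: x=[6.6621 9.9981 15.2207 19.6192] v=[5.5235 -2.9766 3.6016 -4.1485]
Step 6: x=[7.6270 9.7256 15.9151 18.7325] v=[3.8595 -1.0900 2.7775 -3.5470]
Step 7: x=[7.8665 10.4758 15.7665 18.3914] v=[0.9581 3.0009 -0.5946 -1.3644]
Step 8: x=[7.5084 11.8964 14.9514 18.6441] v=[-1.4326 5.6823 -3.2604 1.0107]

Answer: 7.5084 11.8964 14.9514 18.6441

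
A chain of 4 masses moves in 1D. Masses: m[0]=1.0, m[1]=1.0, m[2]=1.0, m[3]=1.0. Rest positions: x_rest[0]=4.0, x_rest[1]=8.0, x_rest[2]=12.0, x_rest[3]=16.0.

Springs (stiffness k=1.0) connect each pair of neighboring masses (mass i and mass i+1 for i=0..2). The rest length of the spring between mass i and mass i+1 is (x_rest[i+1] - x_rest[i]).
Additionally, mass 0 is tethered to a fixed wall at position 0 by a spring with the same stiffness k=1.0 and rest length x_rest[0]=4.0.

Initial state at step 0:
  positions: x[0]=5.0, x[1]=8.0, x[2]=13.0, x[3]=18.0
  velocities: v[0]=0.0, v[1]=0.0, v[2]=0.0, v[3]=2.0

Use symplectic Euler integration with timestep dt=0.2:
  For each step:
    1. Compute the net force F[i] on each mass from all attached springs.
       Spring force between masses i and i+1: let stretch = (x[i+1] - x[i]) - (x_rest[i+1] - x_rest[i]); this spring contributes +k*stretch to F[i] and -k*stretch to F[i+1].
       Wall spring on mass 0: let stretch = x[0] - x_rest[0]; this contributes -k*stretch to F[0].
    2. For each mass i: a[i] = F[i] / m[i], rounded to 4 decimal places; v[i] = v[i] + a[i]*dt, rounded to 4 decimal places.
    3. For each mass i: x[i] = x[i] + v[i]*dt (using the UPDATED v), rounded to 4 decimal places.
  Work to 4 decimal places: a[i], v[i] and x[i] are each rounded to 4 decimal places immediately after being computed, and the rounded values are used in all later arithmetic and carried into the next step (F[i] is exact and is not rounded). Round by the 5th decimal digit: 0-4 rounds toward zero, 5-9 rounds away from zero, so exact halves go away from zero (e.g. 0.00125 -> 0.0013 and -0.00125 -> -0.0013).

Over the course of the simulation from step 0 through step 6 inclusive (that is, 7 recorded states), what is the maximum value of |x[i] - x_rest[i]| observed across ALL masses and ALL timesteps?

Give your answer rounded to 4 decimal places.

Answer: 3.1785

Derivation:
Step 0: x=[5.0000 8.0000 13.0000 18.0000] v=[0.0000 0.0000 0.0000 2.0000]
Step 1: x=[4.9200 8.0800 13.0000 18.3600] v=[-0.4000 0.4000 0.0000 1.8000]
Step 2: x=[4.7696 8.2304 13.0176 18.6656] v=[-0.7520 0.7520 0.0880 1.5280]
Step 3: x=[4.5668 8.4339 13.0696 18.9053] v=[-1.0138 1.0173 0.2602 1.1984]
Step 4: x=[4.3361 8.6681 13.1696 19.0716] v=[-1.1537 1.1710 0.5002 0.8313]
Step 5: x=[4.1052 8.9091 13.3257 19.1618] v=[-1.1545 1.2049 0.7803 0.4509]
Step 6: x=[3.9022 9.1346 13.5385 19.1785] v=[-1.0148 1.1274 1.0642 0.0837]
Max displacement = 3.1785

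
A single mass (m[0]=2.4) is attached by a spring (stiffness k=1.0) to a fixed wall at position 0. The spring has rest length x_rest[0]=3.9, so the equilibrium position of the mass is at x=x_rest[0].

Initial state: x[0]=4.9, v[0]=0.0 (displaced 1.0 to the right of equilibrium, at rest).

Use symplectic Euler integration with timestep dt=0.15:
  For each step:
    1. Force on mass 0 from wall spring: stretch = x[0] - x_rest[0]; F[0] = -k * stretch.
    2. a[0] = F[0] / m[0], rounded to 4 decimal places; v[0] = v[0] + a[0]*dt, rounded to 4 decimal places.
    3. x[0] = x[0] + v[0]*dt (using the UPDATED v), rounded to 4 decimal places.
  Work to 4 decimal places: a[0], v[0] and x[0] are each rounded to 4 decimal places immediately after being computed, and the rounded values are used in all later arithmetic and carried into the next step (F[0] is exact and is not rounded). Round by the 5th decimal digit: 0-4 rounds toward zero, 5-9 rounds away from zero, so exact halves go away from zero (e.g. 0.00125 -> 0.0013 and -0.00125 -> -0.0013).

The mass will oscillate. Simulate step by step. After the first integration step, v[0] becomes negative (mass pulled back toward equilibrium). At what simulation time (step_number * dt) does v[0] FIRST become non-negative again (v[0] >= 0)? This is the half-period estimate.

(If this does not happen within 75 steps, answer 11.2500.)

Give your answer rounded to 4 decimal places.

Step 0: x=[4.9000] v=[0.0000]
Step 1: x=[4.8906] v=[-0.0625]
Step 2: x=[4.8719] v=[-0.1244]
Step 3: x=[4.8441] v=[-0.1852]
Step 4: x=[4.8075] v=[-0.2442]
Step 5: x=[4.7624] v=[-0.3009]
Step 6: x=[4.7092] v=[-0.3548]
Step 7: x=[4.6484] v=[-0.4054]
Step 8: x=[4.5806] v=[-0.4522]
Step 9: x=[4.5064] v=[-0.4947]
Step 10: x=[4.4265] v=[-0.5326]
Step 11: x=[4.3417] v=[-0.5655]
Step 12: x=[4.2527] v=[-0.5931]
Step 13: x=[4.1604] v=[-0.6152]
Step 14: x=[4.0657] v=[-0.6315]
Step 15: x=[3.9694] v=[-0.6419]
Step 16: x=[3.8725] v=[-0.6462]
Step 17: x=[3.7758] v=[-0.6445]
Step 18: x=[3.6803] v=[-0.6367]
Step 19: x=[3.5869] v=[-0.6230]
Step 20: x=[3.4964] v=[-0.6034]
Step 21: x=[3.4097] v=[-0.5782]
Step 22: x=[3.3276] v=[-0.5476]
Step 23: x=[3.2508] v=[-0.5118]
Step 24: x=[3.1801] v=[-0.4712]
Step 25: x=[3.1162] v=[-0.4262]
Step 26: x=[3.0596] v=[-0.3772]
Step 27: x=[3.0109] v=[-0.3247]
Step 28: x=[2.9705] v=[-0.2691]
Step 29: x=[2.9389] v=[-0.2110]
Step 30: x=[2.9163] v=[-0.1509]
Step 31: x=[2.9029] v=[-0.0894]
Step 32: x=[2.8988] v=[-0.0271]
Step 33: x=[2.9041] v=[0.0355]
First v>=0 after going negative at step 33, time=4.9500

Answer: 4.9500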